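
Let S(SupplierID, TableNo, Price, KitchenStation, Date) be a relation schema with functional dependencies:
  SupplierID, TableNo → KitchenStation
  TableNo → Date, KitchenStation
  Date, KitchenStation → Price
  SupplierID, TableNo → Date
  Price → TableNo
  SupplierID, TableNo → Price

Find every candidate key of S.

{SupplierID} never appears on the right of any FD, so every key must include it.
{Price, SupplierID}⁺ = {Date, KitchenStation, Price, SupplierID, TableNo}, which is every attribute, so {Price, SupplierID} is a candidate key.
{SupplierID, TableNo}⁺ = {Date, KitchenStation, Price, SupplierID, TableNo}, which is every attribute, so {SupplierID, TableNo} is a candidate key.
{Date, KitchenStation, SupplierID}⁺ = {Date, KitchenStation, Price, SupplierID, TableNo}, which is every attribute, so {Date, KitchenStation, SupplierID} is a candidate key.
Any other superkey properly contains one of these, so there are no further candidate keys.

{Date, KitchenStation, SupplierID}, {Price, SupplierID}, {SupplierID, TableNo}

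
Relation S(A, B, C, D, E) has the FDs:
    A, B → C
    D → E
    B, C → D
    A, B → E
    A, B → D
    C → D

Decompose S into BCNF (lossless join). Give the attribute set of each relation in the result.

Candidate key of the original relation: {A, B}.
In {A, B, C, D, E}, {D} is not a superkey ({D}⁺ restricted to this set is {D, E}), so split on D → E into {D, E} and {A, B, C, D}.
{D, E} is in BCNF.
In {A, B, C, D}, {B, C} is not a superkey ({B, C}⁺ restricted to this set is {B, C, D}), so split on B, C → D into {B, C, D} and {A, B, C}.
In {B, C, D}, {C} is not a superkey ({C}⁺ restricted to this set is {C, D}), so split on C → D into {C, D} and {B, C}.
{C, D} is in BCNF.
{B, C} is in BCNF.
{A, B, C} is in BCNF.

{A, B, C}; {C, D}; {D, E}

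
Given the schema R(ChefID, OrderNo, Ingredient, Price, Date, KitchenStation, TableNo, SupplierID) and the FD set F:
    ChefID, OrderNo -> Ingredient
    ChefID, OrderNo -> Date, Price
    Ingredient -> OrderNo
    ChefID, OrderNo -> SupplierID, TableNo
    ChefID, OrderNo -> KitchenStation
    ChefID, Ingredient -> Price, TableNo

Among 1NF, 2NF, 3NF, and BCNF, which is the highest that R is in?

Candidate keys: {ChefID, Ingredient}, {ChefID, OrderNo}. Prime attributes: {ChefID, Ingredient, OrderNo}.
Ingredient -> OrderNo: {Ingredient}⁺ = {Ingredient, OrderNo}, which is not all of the attributes, so the left side is not a superkey — BCNF is violated.
But every attribute on its right side ({OrderNo}) is prime, and the same holds for every other non-superkey FD, so 3NF still holds.

3NF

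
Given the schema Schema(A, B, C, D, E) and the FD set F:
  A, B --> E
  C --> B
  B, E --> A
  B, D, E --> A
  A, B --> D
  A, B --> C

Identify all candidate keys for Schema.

{A, B}⁺ = {A, B, C, D, E}, which is every attribute, so {A, B} is a candidate key.
{A, C}⁺ = {A, B, C, D, E}, which is every attribute, so {A, C} is a candidate key.
{B, E}⁺ = {A, B, C, D, E}, which is every attribute, so {B, E} is a candidate key.
{C, E}⁺ = {A, B, C, D, E}, which is every attribute, so {C, E} is a candidate key.
These are minimal and exhaustive — every other superkey contains one of them.

{A, B}, {A, C}, {B, E}, {C, E}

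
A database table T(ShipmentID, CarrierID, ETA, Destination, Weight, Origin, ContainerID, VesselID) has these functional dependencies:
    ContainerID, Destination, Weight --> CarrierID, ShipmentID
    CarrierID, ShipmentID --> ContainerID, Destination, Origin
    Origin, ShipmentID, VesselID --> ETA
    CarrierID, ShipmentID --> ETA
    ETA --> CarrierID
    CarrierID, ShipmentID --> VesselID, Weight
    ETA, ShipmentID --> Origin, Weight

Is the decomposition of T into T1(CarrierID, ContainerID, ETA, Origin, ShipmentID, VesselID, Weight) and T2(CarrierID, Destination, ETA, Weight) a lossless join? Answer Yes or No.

Common attributes: {CarrierID, ETA, Weight}; their closure is {CarrierID, ETA, Weight}.
The closure covers neither T1 nor T2 entirely; the join is not lossless.

No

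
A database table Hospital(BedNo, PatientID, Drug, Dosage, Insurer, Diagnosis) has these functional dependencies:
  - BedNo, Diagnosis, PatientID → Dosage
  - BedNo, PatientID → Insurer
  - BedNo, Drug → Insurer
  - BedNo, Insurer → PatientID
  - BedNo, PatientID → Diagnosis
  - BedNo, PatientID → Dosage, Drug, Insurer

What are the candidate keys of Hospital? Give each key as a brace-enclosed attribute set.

{BedNo, Drug}, {BedNo, Insurer}, {BedNo, PatientID}

Attributes never on any right-hand side: {BedNo} — every candidate key must contain it.
{BedNo, Drug} is a candidate key since {BedNo, Drug}⁺ = {BedNo, Diagnosis, Dosage, Drug, Insurer, PatientID} covers every attribute.
{BedNo, Insurer} is a candidate key since {BedNo, Insurer}⁺ = {BedNo, Diagnosis, Dosage, Drug, Insurer, PatientID} covers every attribute.
{BedNo, PatientID} is a candidate key since {BedNo, PatientID}⁺ = {BedNo, Diagnosis, Dosage, Drug, Insurer, PatientID} covers every attribute.
These are minimal and exhaustive — every other superkey contains one of them.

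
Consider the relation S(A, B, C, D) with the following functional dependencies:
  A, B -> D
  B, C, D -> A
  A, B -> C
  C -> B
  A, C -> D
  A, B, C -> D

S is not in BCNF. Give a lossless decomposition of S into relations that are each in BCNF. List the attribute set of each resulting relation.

Candidate keys of the original relation: {A, B}, {A, C}, {C, D}.
In {A, B, C, D}, {C} is not a superkey ({C}⁺ restricted to this set is {B, C}), so split on C -> B into {B, C} and {A, C, D}.
{B, C} is in BCNF.
{A, C, D} is in BCNF.

{A, C, D}; {B, C}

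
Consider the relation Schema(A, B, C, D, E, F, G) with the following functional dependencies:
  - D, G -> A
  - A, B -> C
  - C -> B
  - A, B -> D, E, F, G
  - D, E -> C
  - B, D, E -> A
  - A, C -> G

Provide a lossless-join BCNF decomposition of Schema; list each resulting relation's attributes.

{A, D, G}; {B, C}; {C, D, E, F, G}

Candidate keys of the original relation: {A, B}, {A, C}, {B, D, G}, {C, D, G}, {D, E}.
{A, B, C, D, E, F, G}: {D, G} determines {A, D, G} here but is not a superkey — split on D, G -> A, giving {A, D, G} and {B, C, D, E, F, G}.
{A, D, G} has no BCNF violation.
{B, C, D, E, F, G}: {C} determines {B, C} here but is not a superkey — split on C -> B, giving {B, C} and {C, D, E, F, G}.
{B, C} has no BCNF violation.
{C, D, E, F, G} has no BCNF violation.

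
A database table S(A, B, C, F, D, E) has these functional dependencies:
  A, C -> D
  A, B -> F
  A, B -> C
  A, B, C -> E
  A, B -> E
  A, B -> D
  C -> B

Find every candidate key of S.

{A, B}, {A, C}

{A} never appears on the right of any FD, so every key must include it.
{A, B}⁺ = {A, B, C, D, E, F} — all of the relation — so {A, B} is a candidate key.
{A, C}⁺ = {A, B, C, D, E, F} — all of the relation — so {A, C} is a candidate key.
No proper subset of any of these is a key, and no other minimal superkey exists.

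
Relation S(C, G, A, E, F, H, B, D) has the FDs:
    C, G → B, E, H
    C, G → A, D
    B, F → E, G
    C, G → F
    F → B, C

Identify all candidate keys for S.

{C, G}, {F}

Closure of {F} is {A, B, C, D, E, F, G, H}, the whole schema; {F} is a candidate key.
Closure of {C, G} is {A, B, C, D, E, F, G, H}, the whole schema; {C, G} is a candidate key.
These are minimal and exhaustive — every other superkey contains one of them.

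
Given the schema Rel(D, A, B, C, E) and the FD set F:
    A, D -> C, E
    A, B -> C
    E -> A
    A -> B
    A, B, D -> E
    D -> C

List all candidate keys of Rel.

{A, D}, {D, E}

No FD produces {D}, so it must be in every candidate key.
{A, D}⁺ = {A, B, C, D, E} — all of the relation — so {A, D} is a candidate key.
{D, E}⁺ = {A, B, C, D, E} — all of the relation — so {D, E} is a candidate key.
Any other superkey properly contains one of these, so there are no further candidate keys.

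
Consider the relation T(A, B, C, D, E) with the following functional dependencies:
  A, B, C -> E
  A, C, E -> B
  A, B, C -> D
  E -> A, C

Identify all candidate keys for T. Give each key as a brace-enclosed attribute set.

{E}⁺ = {A, B, C, D, E} — all of the relation — so {E} is a candidate key.
{A, B, C}⁺ = {A, B, C, D, E} — all of the relation — so {A, B, C} is a candidate key.
Any other superkey properly contains one of these, so there are no further candidate keys.

{A, B, C}, {E}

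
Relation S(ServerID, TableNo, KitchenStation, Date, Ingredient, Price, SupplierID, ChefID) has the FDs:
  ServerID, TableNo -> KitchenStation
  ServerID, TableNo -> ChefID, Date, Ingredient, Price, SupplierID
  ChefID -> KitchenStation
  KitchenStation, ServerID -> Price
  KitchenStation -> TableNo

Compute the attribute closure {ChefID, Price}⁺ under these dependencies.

Start with {ChefID, Price}.
ChefID -> KitchenStation applies; add {KitchenStation} → now {ChefID, KitchenStation, Price}.
KitchenStation -> TableNo applies; add {TableNo} → now {ChefID, KitchenStation, Price, TableNo}.
No further FD applies.

{ChefID, KitchenStation, Price, TableNo}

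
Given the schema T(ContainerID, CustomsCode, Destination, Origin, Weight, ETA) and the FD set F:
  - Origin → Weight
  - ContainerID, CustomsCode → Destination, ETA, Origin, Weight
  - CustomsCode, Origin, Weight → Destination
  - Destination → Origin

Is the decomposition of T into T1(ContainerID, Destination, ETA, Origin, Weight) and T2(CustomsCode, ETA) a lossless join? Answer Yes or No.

No

T1 ∩ T2 = {ETA}; its closure under F is {ETA}.
Neither T1 nor T2 is contained in that closure, so the decomposition is lossy.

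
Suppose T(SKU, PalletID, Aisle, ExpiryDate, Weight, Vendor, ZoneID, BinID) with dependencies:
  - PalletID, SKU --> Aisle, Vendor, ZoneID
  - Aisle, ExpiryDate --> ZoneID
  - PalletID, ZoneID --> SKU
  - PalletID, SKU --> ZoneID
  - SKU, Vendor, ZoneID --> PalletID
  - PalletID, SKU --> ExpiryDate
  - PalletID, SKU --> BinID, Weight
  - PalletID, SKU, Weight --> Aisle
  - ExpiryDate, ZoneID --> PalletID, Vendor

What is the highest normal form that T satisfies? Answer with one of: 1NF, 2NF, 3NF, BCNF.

Candidate keys: {Aisle, ExpiryDate}, {ExpiryDate, ZoneID}, {PalletID, SKU}, {PalletID, ZoneID}, {SKU, Vendor, ZoneID}. Prime attributes: {Aisle, ExpiryDate, PalletID, SKU, Vendor, ZoneID}.
The left-hand side of every FD is a superkey, so BCNF is satisfied.

BCNF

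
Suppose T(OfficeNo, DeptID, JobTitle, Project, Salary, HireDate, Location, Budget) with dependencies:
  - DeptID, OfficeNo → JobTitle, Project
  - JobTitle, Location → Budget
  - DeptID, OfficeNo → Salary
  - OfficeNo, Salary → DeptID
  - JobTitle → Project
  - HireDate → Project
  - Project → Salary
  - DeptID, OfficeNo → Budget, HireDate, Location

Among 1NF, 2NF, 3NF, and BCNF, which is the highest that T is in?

Candidate keys: {DeptID, OfficeNo}, {HireDate, OfficeNo}, {JobTitle, OfficeNo}, {OfficeNo, Project}, {OfficeNo, Salary}. Prime attributes: {DeptID, HireDate, JobTitle, OfficeNo, Project, Salary}.
For JobTitle, Location → Budget we have {JobTitle, Location}⁺ = {Budget, JobTitle, Location, Project, Salary}; {JobTitle, Location} is not a superkey, so BCNF fails.
JobTitle, Location → Budget determines the non-prime attribute {Budget} from a non-superkey — 3NF is violated.
No proper subset of a key has a non-prime attribute in its closure, so there is no partial dependency; 2NF holds.

2NF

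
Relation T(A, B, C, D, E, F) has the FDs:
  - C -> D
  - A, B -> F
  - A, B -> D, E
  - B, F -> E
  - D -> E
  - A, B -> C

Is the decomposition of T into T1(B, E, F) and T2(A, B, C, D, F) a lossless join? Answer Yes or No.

Yes

T1 ∩ T2 = {B, F}; its closure under F is {B, E, F}.
T1 is contained in that closure, so T1 ∩ T2 -> T1 holds and the join is lossless.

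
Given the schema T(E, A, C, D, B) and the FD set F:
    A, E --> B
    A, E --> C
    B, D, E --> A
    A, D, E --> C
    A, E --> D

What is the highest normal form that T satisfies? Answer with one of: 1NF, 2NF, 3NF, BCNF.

BCNF

Candidate keys: {A, E}, {B, D, E}. Prime attributes: {A, B, D, E}.
Each dependency's left side is a superkey — BCNF holds.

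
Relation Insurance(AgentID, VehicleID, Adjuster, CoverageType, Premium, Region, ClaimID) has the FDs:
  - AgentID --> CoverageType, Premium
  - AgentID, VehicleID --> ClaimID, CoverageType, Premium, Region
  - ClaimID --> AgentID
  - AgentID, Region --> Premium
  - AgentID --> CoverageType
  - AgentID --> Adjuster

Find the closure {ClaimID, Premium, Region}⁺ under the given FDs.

{Adjuster, AgentID, ClaimID, CoverageType, Premium, Region}

Start with {ClaimID, Premium, Region}.
ClaimID --> AgentID applies; add {AgentID} → now {AgentID, ClaimID, Premium, Region}.
AgentID --> CoverageType applies; add {CoverageType} → now {AgentID, ClaimID, CoverageType, Premium, Region}.
AgentID --> Adjuster applies; add {Adjuster} → now {Adjuster, AgentID, ClaimID, CoverageType, Premium, Region}.
No further FD applies.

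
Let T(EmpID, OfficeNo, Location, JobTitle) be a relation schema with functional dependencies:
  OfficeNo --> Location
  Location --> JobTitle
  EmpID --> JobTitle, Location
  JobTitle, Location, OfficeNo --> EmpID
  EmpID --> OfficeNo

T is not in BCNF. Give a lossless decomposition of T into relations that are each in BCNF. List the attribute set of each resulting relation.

Candidate keys of the original relation: {EmpID}, {OfficeNo}.
Within {EmpID, JobTitle, Location, OfficeNo}: {Location}⁺ ∩ {EmpID, JobTitle, Location, OfficeNo} = {JobTitle, Location}, not the whole set, so Location --> JobTitle violates BCNF; decompose into {JobTitle, Location} and {EmpID, Location, OfficeNo}.
{JobTitle, Location}: every determinant is a superkey — BCNF.
{EmpID, Location, OfficeNo}: every determinant is a superkey — BCNF.

{EmpID, Location, OfficeNo}; {JobTitle, Location}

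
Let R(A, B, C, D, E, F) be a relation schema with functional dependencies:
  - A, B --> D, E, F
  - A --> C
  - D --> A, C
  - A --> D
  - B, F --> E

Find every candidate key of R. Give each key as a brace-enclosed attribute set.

{A, B}, {B, D}

No FD produces {B}, so it must be in every candidate key.
{A, B} is a candidate key since {A, B}⁺ = {A, B, C, D, E, F} covers every attribute.
{B, D} is a candidate key since {B, D}⁺ = {A, B, C, D, E, F} covers every attribute.
These are minimal and exhaustive — every other superkey contains one of them.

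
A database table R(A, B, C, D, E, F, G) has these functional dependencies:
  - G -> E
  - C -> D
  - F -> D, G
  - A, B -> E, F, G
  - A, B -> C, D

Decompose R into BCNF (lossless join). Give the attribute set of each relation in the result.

Candidate key of the original relation: {A, B}.
{A, B, C, D, E, F, G}: {G} determines {E, G} here but is not a superkey — split on G -> E, giving {E, G} and {A, B, C, D, F, G}.
{E, G} has no BCNF violation.
{A, B, C, D, F, G}: {C} determines {C, D} here but is not a superkey — split on C -> D, giving {C, D} and {A, B, C, F, G}.
{C, D} has no BCNF violation.
{A, B, C, F, G}: {F} determines {F, G} here but is not a superkey — split on F -> G, giving {F, G} and {A, B, C, F}.
{F, G} has no BCNF violation.
{A, B, C, F} has no BCNF violation.

{A, B, C, F}; {C, D}; {E, G}; {F, G}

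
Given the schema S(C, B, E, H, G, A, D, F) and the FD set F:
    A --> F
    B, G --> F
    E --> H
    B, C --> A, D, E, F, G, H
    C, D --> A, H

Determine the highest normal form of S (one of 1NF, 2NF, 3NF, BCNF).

2NF

Candidate key: {B, C}. Prime attributes: {B, C}.
A --> F: {A}⁺ = {A, F}, which is not all of the attributes, so the left side is not a superkey — BCNF is violated.
Because {F} is non-prime and the left side of A --> F is not a superkey, the relation is not in 3NF.
No proper subset of a key has a non-prime attribute in its closure, so there is no partial dependency; 2NF holds.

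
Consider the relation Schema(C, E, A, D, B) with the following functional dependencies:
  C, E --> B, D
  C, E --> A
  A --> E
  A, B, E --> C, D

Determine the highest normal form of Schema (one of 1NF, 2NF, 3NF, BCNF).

3NF

Candidate keys: {A, B}, {A, C}, {C, E}. Prime attributes: {A, B, C, E}.
A --> E: {A}⁺ = {A, E}, which is not all of the attributes, so the left side is not a superkey — BCNF is violated.
Its right-hand attributes {E} are all prime, as are those of every other non-superkey FD — the relation is in 3NF.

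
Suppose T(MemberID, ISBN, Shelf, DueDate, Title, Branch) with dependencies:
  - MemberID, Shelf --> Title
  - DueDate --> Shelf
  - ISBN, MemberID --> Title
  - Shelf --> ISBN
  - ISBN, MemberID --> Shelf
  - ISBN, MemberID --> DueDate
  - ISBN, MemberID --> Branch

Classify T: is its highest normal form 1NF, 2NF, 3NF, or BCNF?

3NF

Candidate keys: {DueDate, MemberID}, {ISBN, MemberID}, {MemberID, Shelf}. Prime attributes: {DueDate, ISBN, MemberID, Shelf}.
For DueDate --> Shelf we have {DueDate}⁺ = {DueDate, ISBN, Shelf}; {DueDate} is not a superkey, so BCNF fails.
Its right-hand attributes {Shelf} are all prime, as are those of every other non-superkey FD — the relation is in 3NF.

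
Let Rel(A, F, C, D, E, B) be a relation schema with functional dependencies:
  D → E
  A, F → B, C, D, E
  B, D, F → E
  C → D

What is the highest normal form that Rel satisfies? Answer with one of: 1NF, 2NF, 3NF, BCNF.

Candidate key: {A, F}. Prime attributes: {A, F}.
D → E breaks BCNF: {D}⁺ = {D, E}, so {D} is not a superkey.
D → E determines the non-prime attribute {E} from a non-superkey — 3NF is violated.
No non-prime attribute depends on a proper subset of any candidate key, so 2NF holds.

2NF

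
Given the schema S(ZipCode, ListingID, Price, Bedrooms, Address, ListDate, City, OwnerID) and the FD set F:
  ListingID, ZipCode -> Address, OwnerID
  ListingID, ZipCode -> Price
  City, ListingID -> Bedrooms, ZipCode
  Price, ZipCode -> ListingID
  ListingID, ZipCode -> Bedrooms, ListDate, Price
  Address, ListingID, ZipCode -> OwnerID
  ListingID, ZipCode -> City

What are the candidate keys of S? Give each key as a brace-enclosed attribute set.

{City, ListingID}, {ListingID, ZipCode}, {Price, ZipCode}

{City, ListingID} is a candidate key since {City, ListingID}⁺ = {Address, Bedrooms, City, ListDate, ListingID, OwnerID, Price, ZipCode} covers every attribute.
{ListingID, ZipCode} is a candidate key since {ListingID, ZipCode}⁺ = {Address, Bedrooms, City, ListDate, ListingID, OwnerID, Price, ZipCode} covers every attribute.
{Price, ZipCode} is a candidate key since {Price, ZipCode}⁺ = {Address, Bedrooms, City, ListDate, ListingID, OwnerID, Price, ZipCode} covers every attribute.
Any other superkey properly contains one of these, so there are no further candidate keys.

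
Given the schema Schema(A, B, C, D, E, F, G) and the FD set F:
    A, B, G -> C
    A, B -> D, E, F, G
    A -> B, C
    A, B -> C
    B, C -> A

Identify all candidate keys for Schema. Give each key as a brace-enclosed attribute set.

{A}⁺ = {A, B, C, D, E, F, G} — all of the relation — so {A} is a candidate key.
{B, C}⁺ = {A, B, C, D, E, F, G} — all of the relation — so {B, C} is a candidate key.
Any other superkey properly contains one of these, so there are no further candidate keys.

{A}, {B, C}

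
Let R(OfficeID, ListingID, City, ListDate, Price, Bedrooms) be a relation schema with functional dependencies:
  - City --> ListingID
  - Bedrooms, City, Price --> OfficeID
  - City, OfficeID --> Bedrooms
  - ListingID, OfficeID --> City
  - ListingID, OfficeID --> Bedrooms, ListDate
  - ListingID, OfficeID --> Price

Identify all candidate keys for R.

{City, OfficeID}⁺ = {Bedrooms, City, ListDate, ListingID, OfficeID, Price}, which is every attribute, so {City, OfficeID} is a candidate key.
{ListingID, OfficeID}⁺ = {Bedrooms, City, ListDate, ListingID, OfficeID, Price}, which is every attribute, so {ListingID, OfficeID} is a candidate key.
{Bedrooms, City, Price}⁺ = {Bedrooms, City, ListDate, ListingID, OfficeID, Price}, which is every attribute, so {Bedrooms, City, Price} is a candidate key.
Any other superkey properly contains one of these, so there are no further candidate keys.

{Bedrooms, City, Price}, {City, OfficeID}, {ListingID, OfficeID}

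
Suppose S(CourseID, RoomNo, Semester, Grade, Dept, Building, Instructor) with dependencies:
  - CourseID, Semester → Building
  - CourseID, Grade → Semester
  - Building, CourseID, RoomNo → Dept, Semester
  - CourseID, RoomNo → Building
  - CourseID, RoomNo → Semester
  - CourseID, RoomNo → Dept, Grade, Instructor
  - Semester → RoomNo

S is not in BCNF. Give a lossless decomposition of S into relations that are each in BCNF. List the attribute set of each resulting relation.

Candidate keys of the original relation: {CourseID, Grade}, {CourseID, RoomNo}, {CourseID, Semester}.
{Building, CourseID, Dept, Grade, Instructor, RoomNo, Semester}: {Semester} determines {RoomNo, Semester} here but is not a superkey — split on Semester → RoomNo, giving {RoomNo, Semester} and {Building, CourseID, Dept, Grade, Instructor, Semester}.
{RoomNo, Semester}: every determinant is a superkey — BCNF.
{Building, CourseID, Dept, Grade, Instructor, Semester}: every determinant is a superkey — BCNF.

{Building, CourseID, Dept, Grade, Instructor, Semester}; {RoomNo, Semester}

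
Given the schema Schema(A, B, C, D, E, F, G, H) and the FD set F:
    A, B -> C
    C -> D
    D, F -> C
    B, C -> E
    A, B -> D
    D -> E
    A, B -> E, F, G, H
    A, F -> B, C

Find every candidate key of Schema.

{A, B}, {A, F}

No FD produces {A}, so it must be in every candidate key.
{A, B}⁺ = {A, B, C, D, E, F, G, H} — all of the relation — so {A, B} is a candidate key.
{A, F}⁺ = {A, B, C, D, E, F, G, H} — all of the relation — so {A, F} is a candidate key.
These are minimal and exhaustive — every other superkey contains one of them.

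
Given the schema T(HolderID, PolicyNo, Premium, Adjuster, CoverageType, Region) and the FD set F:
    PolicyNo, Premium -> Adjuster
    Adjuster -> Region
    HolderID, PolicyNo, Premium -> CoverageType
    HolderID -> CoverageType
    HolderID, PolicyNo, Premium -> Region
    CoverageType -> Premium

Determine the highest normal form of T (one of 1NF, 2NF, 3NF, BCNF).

1NF

Candidate key: {HolderID, PolicyNo}. Prime attributes: {HolderID, PolicyNo}.
PolicyNo, Premium -> Adjuster breaks BCNF: {PolicyNo, Premium}⁺ = {Adjuster, PolicyNo, Premium, Region}, so {PolicyNo, Premium} is not a superkey.
PolicyNo, Premium -> Adjuster determines the non-prime attribute {Adjuster} from a non-superkey — 3NF is violated.
Since {HolderID} ⊂ {HolderID, PolicyNo} and {HolderID}⁺ ⊇ {CoverageType, Premium} with {CoverageType, Premium} non-prime, there is a partial dependency; 2NF fails.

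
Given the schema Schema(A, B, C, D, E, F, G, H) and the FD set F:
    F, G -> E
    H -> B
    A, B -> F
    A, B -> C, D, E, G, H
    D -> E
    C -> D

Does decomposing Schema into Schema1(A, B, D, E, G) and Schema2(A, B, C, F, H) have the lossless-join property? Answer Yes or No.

The shared attributes are {A, B} and {A, B}⁺ = {A, B, C, D, E, F, G, H}.
This includes all of Schema1, so the common attributes are a superkey of Schema1 — the join is lossless.

Yes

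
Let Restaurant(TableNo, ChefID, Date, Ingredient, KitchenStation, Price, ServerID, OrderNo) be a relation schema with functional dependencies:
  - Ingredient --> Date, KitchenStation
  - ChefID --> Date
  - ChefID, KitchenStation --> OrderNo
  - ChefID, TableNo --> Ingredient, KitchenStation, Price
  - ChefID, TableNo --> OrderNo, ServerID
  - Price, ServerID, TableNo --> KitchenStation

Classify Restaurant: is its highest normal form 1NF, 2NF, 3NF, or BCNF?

Candidate key: {ChefID, TableNo}. Prime attributes: {ChefID, TableNo}.
For Ingredient --> Date, KitchenStation we have {Ingredient}⁺ = {Date, Ingredient, KitchenStation}; {Ingredient} is not a superkey, so BCNF fails.
Ingredient --> Date, KitchenStation has non-prime {Date, KitchenStation} on the right and a non-superkey on the left, so 3NF fails.
The proper key subset {ChefID} of {ChefID, TableNo} determines non-prime {Date}, so the relation is not even in 2NF.

1NF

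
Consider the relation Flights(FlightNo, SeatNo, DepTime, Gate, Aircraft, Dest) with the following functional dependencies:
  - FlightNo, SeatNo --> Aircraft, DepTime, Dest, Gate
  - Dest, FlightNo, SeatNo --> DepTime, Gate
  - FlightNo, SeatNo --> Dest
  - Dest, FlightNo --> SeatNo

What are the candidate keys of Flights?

{Dest, FlightNo}, {FlightNo, SeatNo}

{FlightNo} never appears on the right of any FD, so every key must include it.
{Dest, FlightNo}⁺ = {Aircraft, DepTime, Dest, FlightNo, Gate, SeatNo}, which is every attribute, so {Dest, FlightNo} is a candidate key.
{FlightNo, SeatNo}⁺ = {Aircraft, DepTime, Dest, FlightNo, Gate, SeatNo}, which is every attribute, so {FlightNo, SeatNo} is a candidate key.
These are minimal and exhaustive — every other superkey contains one of them.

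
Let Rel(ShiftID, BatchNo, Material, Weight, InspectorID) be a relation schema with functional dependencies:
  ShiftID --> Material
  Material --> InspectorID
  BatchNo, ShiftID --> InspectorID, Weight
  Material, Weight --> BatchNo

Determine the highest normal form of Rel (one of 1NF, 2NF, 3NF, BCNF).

1NF

Candidate keys: {BatchNo, ShiftID}, {ShiftID, Weight}. Prime attributes: {BatchNo, ShiftID, Weight}.
ShiftID --> Material breaks BCNF: {ShiftID}⁺ = {InspectorID, Material, ShiftID}, so {ShiftID} is not a superkey.
Because {Material} is non-prime and the left side of ShiftID --> Material is not a superkey, the relation is not in 3NF.
The proper key subset {ShiftID} of {BatchNo, ShiftID} determines non-prime {InspectorID, Material}, so the relation is not even in 2NF.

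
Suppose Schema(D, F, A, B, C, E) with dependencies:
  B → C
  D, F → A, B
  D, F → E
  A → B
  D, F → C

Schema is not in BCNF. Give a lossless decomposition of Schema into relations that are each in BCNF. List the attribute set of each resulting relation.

Candidate key of the original relation: {D, F}.
Within {A, B, C, D, E, F}: {B}⁺ ∩ {A, B, C, D, E, F} = {B, C}, not the whole set, so B → C violates BCNF; decompose into {B, C} and {A, B, D, E, F}.
{B, C}: every determinant is a superkey — BCNF.
Within {A, B, D, E, F}: {A}⁺ ∩ {A, B, D, E, F} = {A, B}, not the whole set, so A → B violates BCNF; decompose into {A, B} and {A, D, E, F}.
{A, B}: every determinant is a superkey — BCNF.
{A, D, E, F}: every determinant is a superkey — BCNF.

{A, B}; {A, D, E, F}; {B, C}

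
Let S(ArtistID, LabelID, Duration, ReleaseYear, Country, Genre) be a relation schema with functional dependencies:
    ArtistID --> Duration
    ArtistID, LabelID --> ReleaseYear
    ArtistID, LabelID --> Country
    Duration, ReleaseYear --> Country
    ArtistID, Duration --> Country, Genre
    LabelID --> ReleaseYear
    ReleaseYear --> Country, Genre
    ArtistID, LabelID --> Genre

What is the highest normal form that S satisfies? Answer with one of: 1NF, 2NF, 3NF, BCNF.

Candidate key: {ArtistID, LabelID}. Prime attributes: {ArtistID, LabelID}.
ArtistID --> Duration breaks BCNF: {ArtistID}⁺ = {ArtistID, Country, Duration, Genre}, so {ArtistID} is not a superkey.
Because {Duration} is non-prime and the left side of ArtistID --> Duration is not a superkey, the relation is not in 3NF.
Since {ArtistID} ⊂ {ArtistID, LabelID} and {ArtistID}⁺ ⊇ {Country, Duration, Genre} with {Country, Duration, Genre} non-prime, there is a partial dependency; 2NF fails.

1NF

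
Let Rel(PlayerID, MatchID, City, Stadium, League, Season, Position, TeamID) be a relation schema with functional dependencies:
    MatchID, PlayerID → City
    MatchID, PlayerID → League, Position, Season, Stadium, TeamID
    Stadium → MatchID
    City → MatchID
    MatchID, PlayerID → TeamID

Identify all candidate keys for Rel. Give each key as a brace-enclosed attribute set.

{City, PlayerID}, {MatchID, PlayerID}, {PlayerID, Stadium}

No FD produces {PlayerID}, so it must be in every candidate key.
{City, PlayerID} is a candidate key since {City, PlayerID}⁺ = {City, League, MatchID, PlayerID, Position, Season, Stadium, TeamID} covers every attribute.
{MatchID, PlayerID} is a candidate key since {MatchID, PlayerID}⁺ = {City, League, MatchID, PlayerID, Position, Season, Stadium, TeamID} covers every attribute.
{PlayerID, Stadium} is a candidate key since {PlayerID, Stadium}⁺ = {City, League, MatchID, PlayerID, Position, Season, Stadium, TeamID} covers every attribute.
No proper subset of any of these is a key, and no other minimal superkey exists.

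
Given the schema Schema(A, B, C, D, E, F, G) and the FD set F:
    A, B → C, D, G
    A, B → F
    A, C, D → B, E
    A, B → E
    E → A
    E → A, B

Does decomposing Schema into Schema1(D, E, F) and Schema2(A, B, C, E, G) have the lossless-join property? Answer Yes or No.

Yes

Schema1 ∩ Schema2 = {E}; its closure under F is {A, B, C, D, E, F, G}.
This includes all of Schema1, so the common attributes are a superkey of Schema1 — the join is lossless.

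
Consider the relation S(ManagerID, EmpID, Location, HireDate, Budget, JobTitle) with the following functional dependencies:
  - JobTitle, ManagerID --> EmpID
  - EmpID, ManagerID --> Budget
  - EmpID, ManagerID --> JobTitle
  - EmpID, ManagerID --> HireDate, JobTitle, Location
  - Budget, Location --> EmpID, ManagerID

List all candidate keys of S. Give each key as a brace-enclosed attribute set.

{Budget, Location}, {EmpID, ManagerID}, {JobTitle, ManagerID}

{Budget, Location}⁺ = {Budget, EmpID, HireDate, JobTitle, Location, ManagerID} — all of the relation — so {Budget, Location} is a candidate key.
{EmpID, ManagerID}⁺ = {Budget, EmpID, HireDate, JobTitle, Location, ManagerID} — all of the relation — so {EmpID, ManagerID} is a candidate key.
{JobTitle, ManagerID}⁺ = {Budget, EmpID, HireDate, JobTitle, Location, ManagerID} — all of the relation — so {JobTitle, ManagerID} is a candidate key.
These are minimal and exhaustive — every other superkey contains one of them.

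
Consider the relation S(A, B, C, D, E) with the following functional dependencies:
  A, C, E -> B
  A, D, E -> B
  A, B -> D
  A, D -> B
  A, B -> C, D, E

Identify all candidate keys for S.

{A} never appears on the right of any FD, so every key must include it.
Closure of {A, B} is {A, B, C, D, E}, the whole schema; {A, B} is a candidate key.
Closure of {A, D} is {A, B, C, D, E}, the whole schema; {A, D} is a candidate key.
Closure of {A, C, E} is {A, B, C, D, E}, the whole schema; {A, C, E} is a candidate key.
These are minimal and exhaustive — every other superkey contains one of them.

{A, B}, {A, C, E}, {A, D}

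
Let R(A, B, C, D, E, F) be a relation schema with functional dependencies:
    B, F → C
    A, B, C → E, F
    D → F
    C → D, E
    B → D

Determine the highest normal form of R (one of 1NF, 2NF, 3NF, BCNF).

1NF

Candidate key: {A, B}. Prime attributes: {A, B}.
B, F → C breaks BCNF: {B, F}⁺ = {B, C, D, E, F}, so {B, F} is not a superkey.
B, F → C has non-prime {C} on the right and a non-superkey on the left, so 3NF fails.
The proper key subset {B} of {A, B} determines non-prime {C, D, E, F}, so the relation is not even in 2NF.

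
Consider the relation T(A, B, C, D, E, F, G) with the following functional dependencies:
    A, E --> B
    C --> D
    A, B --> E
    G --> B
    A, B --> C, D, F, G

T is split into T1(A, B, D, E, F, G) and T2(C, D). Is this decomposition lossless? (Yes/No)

The shared attributes are {D} and {D}⁺ = {D}.
T1 ⊄ {D} and T2 ⊄ {D}, so the split is lossy.

No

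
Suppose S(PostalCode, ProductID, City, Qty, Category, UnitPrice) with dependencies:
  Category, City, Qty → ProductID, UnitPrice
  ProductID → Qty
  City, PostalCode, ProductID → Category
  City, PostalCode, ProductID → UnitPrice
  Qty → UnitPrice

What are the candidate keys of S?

{Category, City, PostalCode, Qty}, {City, PostalCode, ProductID}

Attributes never on any right-hand side: {City, PostalCode} — every candidate key must contain all of them.
Closure of {City, PostalCode, ProductID} is {Category, City, PostalCode, ProductID, Qty, UnitPrice}, the whole schema; {City, PostalCode, ProductID} is a candidate key.
Closure of {Category, City, PostalCode, Qty} is {Category, City, PostalCode, ProductID, Qty, UnitPrice}, the whole schema; {Category, City, PostalCode, Qty} is a candidate key.
These are minimal and exhaustive — every other superkey contains one of them.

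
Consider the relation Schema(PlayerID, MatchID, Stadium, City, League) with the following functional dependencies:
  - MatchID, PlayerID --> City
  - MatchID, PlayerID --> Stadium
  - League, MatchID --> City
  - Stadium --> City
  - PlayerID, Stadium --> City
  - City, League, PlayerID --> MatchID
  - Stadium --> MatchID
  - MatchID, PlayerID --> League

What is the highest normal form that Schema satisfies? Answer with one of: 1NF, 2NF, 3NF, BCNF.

3NF

Candidate keys: {City, League, PlayerID}, {MatchID, PlayerID}, {PlayerID, Stadium}. Prime attributes: {City, League, MatchID, PlayerID, Stadium}.
For League, MatchID --> City we have {League, MatchID}⁺ = {City, League, MatchID}; {League, MatchID} is not a superkey, so BCNF fails.
Since {City} ⊆ prime attributes and every other non-superkey FD also has a prime right side, the schema is in 3NF.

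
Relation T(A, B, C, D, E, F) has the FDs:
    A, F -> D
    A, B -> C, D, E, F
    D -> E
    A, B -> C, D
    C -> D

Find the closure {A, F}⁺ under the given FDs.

Start with {A, F}.
A, F -> D applies; add {D} → now {A, D, F}.
D -> E applies; add {E} → now {A, D, E, F}.
No further FD applies.

{A, D, E, F}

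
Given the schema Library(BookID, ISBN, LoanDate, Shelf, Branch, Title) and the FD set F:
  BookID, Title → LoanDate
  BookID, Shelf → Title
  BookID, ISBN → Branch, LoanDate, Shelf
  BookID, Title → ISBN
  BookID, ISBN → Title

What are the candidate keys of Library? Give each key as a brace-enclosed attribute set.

{BookID, ISBN}, {BookID, Shelf}, {BookID, Title}

No FD produces {BookID}, so it must be in every candidate key.
{BookID, ISBN}⁺ = {BookID, Branch, ISBN, LoanDate, Shelf, Title} — all of the relation — so {BookID, ISBN} is a candidate key.
{BookID, Shelf}⁺ = {BookID, Branch, ISBN, LoanDate, Shelf, Title} — all of the relation — so {BookID, Shelf} is a candidate key.
{BookID, Title}⁺ = {BookID, Branch, ISBN, LoanDate, Shelf, Title} — all of the relation — so {BookID, Title} is a candidate key.
These are minimal and exhaustive — every other superkey contains one of them.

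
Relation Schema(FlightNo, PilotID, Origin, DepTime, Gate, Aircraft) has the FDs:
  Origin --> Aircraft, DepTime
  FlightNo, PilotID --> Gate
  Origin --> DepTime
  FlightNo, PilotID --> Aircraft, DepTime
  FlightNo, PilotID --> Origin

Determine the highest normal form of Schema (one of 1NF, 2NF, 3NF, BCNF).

Candidate key: {FlightNo, PilotID}. Prime attributes: {FlightNo, PilotID}.
Origin --> Aircraft, DepTime breaks BCNF: {Origin}⁺ = {Aircraft, DepTime, Origin}, so {Origin} is not a superkey.
Because {Aircraft, DepTime} are non-prime and the left side of Origin --> Aircraft, DepTime is not a superkey, the relation is not in 3NF.
No proper subset of a key has a non-prime attribute in its closure, so there is no partial dependency; 2NF holds.

2NF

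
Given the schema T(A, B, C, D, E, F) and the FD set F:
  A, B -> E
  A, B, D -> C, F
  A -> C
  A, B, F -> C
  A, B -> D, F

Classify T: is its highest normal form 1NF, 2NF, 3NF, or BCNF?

Candidate key: {A, B}. Prime attributes: {A, B}.
A -> C: {A}⁺ = {A, C}, which is not all of the attributes, so the left side is not a superkey — BCNF is violated.
Because {C} is non-prime and the left side of A -> C is not a superkey, the relation is not in 3NF.
Since {A} ⊂ {A, B} and {A}⁺ ⊇ {C} with {C} non-prime, there is a partial dependency; 2NF fails.

1NF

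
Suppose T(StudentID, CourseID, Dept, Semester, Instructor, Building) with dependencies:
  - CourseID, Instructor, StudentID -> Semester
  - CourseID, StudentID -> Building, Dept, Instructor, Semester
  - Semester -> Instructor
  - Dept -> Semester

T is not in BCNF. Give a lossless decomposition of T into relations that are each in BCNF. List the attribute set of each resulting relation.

{Building, CourseID, Dept, StudentID}; {Dept, Semester}; {Instructor, Semester}

Candidate key of the original relation: {CourseID, StudentID}.
In {Building, CourseID, Dept, Instructor, Semester, StudentID}, {Semester} is not a superkey ({Semester}⁺ restricted to this set is {Instructor, Semester}), so split on Semester -> Instructor into {Instructor, Semester} and {Building, CourseID, Dept, Semester, StudentID}.
{Instructor, Semester} has no BCNF violation.
In {Building, CourseID, Dept, Semester, StudentID}, {Dept} is not a superkey ({Dept}⁺ restricted to this set is {Dept, Semester}), so split on Dept -> Semester into {Dept, Semester} and {Building, CourseID, Dept, StudentID}.
{Dept, Semester} has no BCNF violation.
{Building, CourseID, Dept, StudentID} has no BCNF violation.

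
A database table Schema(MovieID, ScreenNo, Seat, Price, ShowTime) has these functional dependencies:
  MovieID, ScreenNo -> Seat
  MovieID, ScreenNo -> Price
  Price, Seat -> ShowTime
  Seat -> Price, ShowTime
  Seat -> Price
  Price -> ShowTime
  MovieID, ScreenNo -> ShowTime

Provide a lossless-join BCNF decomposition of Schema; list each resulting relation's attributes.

Candidate key of the original relation: {MovieID, ScreenNo}.
{MovieID, Price, ScreenNo, Seat, ShowTime}: {Price, Seat} determines {Price, Seat, ShowTime} here but is not a superkey — split on Price, Seat -> ShowTime, giving {Price, Seat, ShowTime} and {MovieID, Price, ScreenNo, Seat}.
{Price, Seat, ShowTime}: {Price} determines {Price, ShowTime} here but is not a superkey — split on Price -> ShowTime, giving {Price, ShowTime} and {Price, Seat}.
{Price, ShowTime}: every determinant is a superkey — BCNF.
{Price, Seat}: every determinant is a superkey — BCNF.
{MovieID, Price, ScreenNo, Seat}: {Seat} determines {Price, Seat} here but is not a superkey — split on Seat -> Price, giving {Price, Seat} and {MovieID, ScreenNo, Seat}.
{Price, Seat}: every determinant is a superkey — BCNF.
{MovieID, ScreenNo, Seat}: every determinant is a superkey — BCNF.

{MovieID, ScreenNo, Seat}; {Price, Seat}; {Price, ShowTime}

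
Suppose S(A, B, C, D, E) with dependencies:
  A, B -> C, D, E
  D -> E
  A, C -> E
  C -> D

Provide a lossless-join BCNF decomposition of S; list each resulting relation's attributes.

Candidate key of the original relation: {A, B}.
In {A, B, C, D, E}, {D} is not a superkey ({D}⁺ restricted to this set is {D, E}), so split on D -> E into {D, E} and {A, B, C, D}.
{D, E} is in BCNF.
In {A, B, C, D}, {A, C} is not a superkey ({A, C}⁺ restricted to this set is {A, C, D}), so split on A, C -> D into {A, C, D} and {A, B, C}.
In {A, C, D}, {C} is not a superkey ({C}⁺ restricted to this set is {C, D}), so split on C -> D into {C, D} and {A, C}.
{C, D} is in BCNF.
{A, C} is in BCNF.
{A, B, C} is in BCNF.

{A, B, C}; {C, D}; {D, E}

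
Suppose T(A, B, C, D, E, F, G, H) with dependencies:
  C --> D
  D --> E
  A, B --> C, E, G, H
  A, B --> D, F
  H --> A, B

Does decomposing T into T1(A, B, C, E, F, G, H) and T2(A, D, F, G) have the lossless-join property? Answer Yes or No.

No

T1 ∩ T2 = {A, F, G}; its closure under F is {A, F, G}.
Neither T1 nor T2 is contained in that closure, so the decomposition is lossy.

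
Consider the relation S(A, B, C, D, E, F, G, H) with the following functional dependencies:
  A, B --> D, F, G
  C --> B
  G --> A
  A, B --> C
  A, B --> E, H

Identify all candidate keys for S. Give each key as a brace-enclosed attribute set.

{A, B}, {A, C}, {B, G}, {C, G}

Closure of {A, B} is {A, B, C, D, E, F, G, H}, the whole schema; {A, B} is a candidate key.
Closure of {A, C} is {A, B, C, D, E, F, G, H}, the whole schema; {A, C} is a candidate key.
Closure of {B, G} is {A, B, C, D, E, F, G, H}, the whole schema; {B, G} is a candidate key.
Closure of {C, G} is {A, B, C, D, E, F, G, H}, the whole schema; {C, G} is a candidate key.
No proper subset of any of these is a key, and no other minimal superkey exists.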